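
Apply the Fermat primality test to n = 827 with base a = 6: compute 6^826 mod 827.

6^1 ≡ 6 (mod 827)
6^2 ≡ 6^2 = 36 ≡ 36 (mod 827)
6^4 ≡ 36^2 = 1296 ≡ 469 (mod 827)
6^8 ≡ 469^2 = 219961 ≡ 806 (mod 827)
6^16 ≡ 806^2 = 649636 ≡ 441 (mod 827)
6^32 ≡ 441^2 = 194481 ≡ 136 (mod 827)
6^64 ≡ 136^2 = 18496 ≡ 302 (mod 827)
6^128 ≡ 302^2 = 91204 ≡ 234 (mod 827)
6^256 ≡ 234^2 = 54756 ≡ 174 (mod 827)
6^512 ≡ 174^2 = 30276 ≡ 504 (mod 827)
826 = 512 + 256 + 32 + 16 + 8 + 2 in binary powers of 2.
So 6^826 ≡ 504 · 174 · 136 · 441 · 806 · 36 ≡ 1 (mod 827).
Since the result is 1, base 6 gives no evidence that 827 is composite.

1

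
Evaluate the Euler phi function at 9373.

Factor: 9373 = 7 · 13 · 103.
φ(9373) = (7−1) · (13−1) · (103−1) = 6 · 12 · 102 = 7344.

7344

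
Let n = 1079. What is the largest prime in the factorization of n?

83

1079 = 13 · 83
83 is prime.
So 1079 = 13 · 83; the largest prime factor is 83.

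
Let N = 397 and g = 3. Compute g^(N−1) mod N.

3^1 ≡ 3 (mod 397)
3^2 ≡ 3^2 = 9 ≡ 9 (mod 397)
3^4 ≡ 9^2 = 81 ≡ 81 (mod 397)
3^8 ≡ 81^2 = 6561 ≡ 209 (mod 397)
3^16 ≡ 209^2 = 43681 ≡ 11 (mod 397)
3^32 ≡ 11^2 = 121 ≡ 121 (mod 397)
3^64 ≡ 121^2 = 14641 ≡ 349 (mod 397)
3^128 ≡ 349^2 = 121801 ≡ 319 (mod 397)
3^256 ≡ 319^2 = 101761 ≡ 129 (mod 397)
396 = 256 + 128 + 8 + 4 in binary powers of 2.
So 3^396 ≡ 129 · 319 · 209 · 81 ≡ 1 (mod 397).
Since the result is 1, base 3 gives no evidence that 397 is composite.

1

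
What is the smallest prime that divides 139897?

139897 is odd.
Digit sum 37, not divisible by 3.
Ends in 7: not divisible by 5.
7: 139897 = 7·19985 + 2
11: 139897 = 11·12717 + 10
13: 139897 = 13·10761 + 4
17: 139897 = 17·8229 + 4
19: 139897 = 19·7363

19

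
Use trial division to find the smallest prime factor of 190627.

190627 is odd.
Digit sum 25, not divisible by 3.
Ends in 7: not divisible by 5.
7: 190627 = 7·27232 + 3
11: 190627 = 11·17329 + 8
13: 190627 = 13·14663 + 8
17: 190627 = 17·11213 + 6
19: 190627 = 19·10033

19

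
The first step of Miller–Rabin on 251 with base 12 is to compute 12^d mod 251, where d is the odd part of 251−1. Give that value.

251 − 1 = 250 = 2^1 · 125, so d = 125.
12^1 ≡ 12 (mod 251)
12^2 ≡ 12^2 = 144 ≡ 144 (mod 251)
12^4 ≡ 144^2 = 20736 ≡ 154 (mod 251)
12^8 ≡ 154^2 = 23716 ≡ 122 (mod 251)
12^16 ≡ 122^2 = 14884 ≡ 75 (mod 251)
12^32 ≡ 75^2 = 5625 ≡ 103 (mod 251)
12^64 ≡ 103^2 = 10609 ≡ 67 (mod 251)
125 = 64 + 32 + 16 + 8 + 4 + 1 in binary powers of 2.
So 12^125 ≡ 67 · 103 · 75 · 122 · 154 · 12 ≡ 1 (mod 251).
Since 12^d ≡ 1 (mod 251), base 12 does not prove 251 composite.

1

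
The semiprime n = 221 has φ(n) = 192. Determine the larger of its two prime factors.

φ(n) = (p−1)(q−1) = n − (p+q) + 1, so p + q = 221 − 192 + 1 = 30.
p and q are the roots of t² − 30t + 221 = 0.
Discriminant: 30² − 4·221 = 900 − 884 = 16; √16 = 4.
q = (30 − 4)/2 = 13, p = (30 + 4)/2 = 17.
Check: 13 · 17 = 221.

17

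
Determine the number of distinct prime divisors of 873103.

5

873103 = 7 · 124729
124729 = 11 · 11339
11339 = 17 · 667
667 = 23 · 29
873103 = 7 · 11 · 17 · 23 · 29, which has 5 distinct prime factors.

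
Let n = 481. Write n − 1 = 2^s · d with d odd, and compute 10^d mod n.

38

481 − 1 = 480 = 2^5 · 15, so d = 15.
10^1 ≡ 10 (mod 481)
10^2 ≡ 10^2 = 100 ≡ 100 (mod 481)
10^4 ≡ 100^2 = 10000 ≡ 380 (mod 481)
10^8 ≡ 380^2 = 144400 ≡ 100 (mod 481)
15 = 8 + 4 + 2 + 1 in binary powers of 2.
So 10^15 ≡ 100 · 380 · 100 · 10 ≡ 38 (mod 481).
Squaring chain: 38 → 1 → 1 → 1 → 1; never reaches −1, so base 10 is a Miller–Rabin witness that 481 is composite.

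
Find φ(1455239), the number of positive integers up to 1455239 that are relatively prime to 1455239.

1414336

Factor: 1455239 = 83 · 89 · 197.
φ(1455239) = (83−1) · (89−1) · (197−1) = 82 · 88 · 196 = 1414336.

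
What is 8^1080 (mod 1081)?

570

8^1 ≡ 8 (mod 1081)
8^2 ≡ 8^2 = 64 ≡ 64 (mod 1081)
8^4 ≡ 64^2 = 4096 ≡ 853 (mod 1081)
8^8 ≡ 853^2 = 727609 ≡ 96 (mod 1081)
8^16 ≡ 96^2 = 9216 ≡ 568 (mod 1081)
8^32 ≡ 568^2 = 322624 ≡ 486 (mod 1081)
8^64 ≡ 486^2 = 236196 ≡ 538 (mod 1081)
8^128 ≡ 538^2 = 289444 ≡ 817 (mod 1081)
8^256 ≡ 817^2 = 667489 ≡ 512 (mod 1081)
8^512 ≡ 512^2 = 262144 ≡ 542 (mod 1081)
8^1024 ≡ 542^2 = 293764 ≡ 813 (mod 1081)
1080 = 1024 + 32 + 16 + 8 in binary powers of 2.
So 8^1080 ≡ 813 · 486 · 568 · 96 ≡ 570 (mod 1081).
Since 570 ≠ 1, base 8 is a Fermat witness: 1081 is composite.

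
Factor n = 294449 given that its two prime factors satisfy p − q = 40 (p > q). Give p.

Since p = q + 40, we have 294449 = q(q + 40), so q² + 40q − 294449 = 0.
Discriminant: 40² + 4·294449 = 1600 + 1177796 = 1179396; √1179396 = 1086.
q = (−40 + 1086)/2 = 523, and p = q + 40 = 563.
Check: 523 · 563 = 294449.

563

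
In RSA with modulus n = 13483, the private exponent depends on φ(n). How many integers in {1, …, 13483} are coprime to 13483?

Factor: 13483 = 97 · 139.
φ(13483) = (97−1) · (139−1) = 96 · 138 = 13248.

13248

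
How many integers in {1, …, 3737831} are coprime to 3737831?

Factor: 3737831 = 107 · 181 · 193.
φ(3737831) = (107−1) · (181−1) · (193−1) = 106 · 180 · 192 = 3663360.

3663360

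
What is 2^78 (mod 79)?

2^1 ≡ 2 (mod 79)
2^2 ≡ 2^2 = 4 ≡ 4 (mod 79)
2^4 ≡ 4^2 = 16 ≡ 16 (mod 79)
2^8 ≡ 16^2 = 256 ≡ 19 (mod 79)
2^16 ≡ 19^2 = 361 ≡ 45 (mod 79)
2^32 ≡ 45^2 = 2025 ≡ 50 (mod 79)
2^64 ≡ 50^2 = 2500 ≡ 51 (mod 79)
78 = 64 + 8 + 4 + 2 in binary powers of 2.
So 2^78 ≡ 51 · 19 · 16 · 4 ≡ 1 (mod 79).
Since the result is 1, base 2 gives no evidence that 79 is composite.

1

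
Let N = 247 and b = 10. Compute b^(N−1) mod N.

235

10^1 ≡ 10 (mod 247)
10^2 ≡ 10^2 = 100 ≡ 100 (mod 247)
10^4 ≡ 100^2 = 10000 ≡ 120 (mod 247)
10^8 ≡ 120^2 = 14400 ≡ 74 (mod 247)
10^16 ≡ 74^2 = 5476 ≡ 42 (mod 247)
10^32 ≡ 42^2 = 1764 ≡ 35 (mod 247)
10^64 ≡ 35^2 = 1225 ≡ 237 (mod 247)
10^128 ≡ 237^2 = 56169 ≡ 100 (mod 247)
246 = 128 + 64 + 32 + 16 + 4 + 2 in binary powers of 2.
So 10^246 ≡ 100 · 237 · 35 · 42 · 120 · 100 ≡ 235 (mod 247).
Since 235 ≠ 1, base 10 is a Fermat witness: 247 is composite.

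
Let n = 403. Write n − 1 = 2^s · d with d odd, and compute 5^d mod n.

187

403 − 1 = 402 = 2^1 · 201, so d = 201.
5^1 ≡ 5 (mod 403)
5^2 ≡ 5^2 = 25 ≡ 25 (mod 403)
5^4 ≡ 25^2 = 625 ≡ 222 (mod 403)
5^8 ≡ 222^2 = 49284 ≡ 118 (mod 403)
5^16 ≡ 118^2 = 13924 ≡ 222 (mod 403)
5^32 ≡ 222^2 = 49284 ≡ 118 (mod 403)
5^64 ≡ 118^2 = 13924 ≡ 222 (mod 403)
5^128 ≡ 222^2 = 49284 ≡ 118 (mod 403)
201 = 128 + 64 + 8 + 1 in binary powers of 2.
So 5^201 ≡ 118 · 222 · 118 · 5 ≡ 187 (mod 403).
Squaring chain: 187; never reaches −1, so base 5 is a Miller–Rabin witness that 403 is composite.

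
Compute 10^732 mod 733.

10^1 ≡ 10 (mod 733)
10^2 ≡ 10^2 = 100 ≡ 100 (mod 733)
10^4 ≡ 100^2 = 10000 ≡ 471 (mod 733)
10^8 ≡ 471^2 = 221841 ≡ 475 (mod 733)
10^16 ≡ 475^2 = 225625 ≡ 594 (mod 733)
10^32 ≡ 594^2 = 352836 ≡ 263 (mod 733)
10^64 ≡ 263^2 = 69169 ≡ 267 (mod 733)
10^128 ≡ 267^2 = 71289 ≡ 188 (mod 733)
10^256 ≡ 188^2 = 35344 ≡ 160 (mod 733)
10^512 ≡ 160^2 = 25600 ≡ 678 (mod 733)
732 = 512 + 128 + 64 + 16 + 8 + 4 in binary powers of 2.
So 10^732 ≡ 678 · 188 · 267 · 594 · 475 · 471 ≡ 1 (mod 733).
Since the result is 1, base 10 gives no evidence that 733 is composite.

1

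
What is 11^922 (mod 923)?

11^1 ≡ 11 (mod 923)
11^2 ≡ 11^2 = 121 ≡ 121 (mod 923)
11^4 ≡ 121^2 = 14641 ≡ 796 (mod 923)
11^8 ≡ 796^2 = 633616 ≡ 438 (mod 923)
11^16 ≡ 438^2 = 191844 ≡ 783 (mod 923)
11^32 ≡ 783^2 = 613089 ≡ 217 (mod 923)
11^64 ≡ 217^2 = 47089 ≡ 16 (mod 923)
11^128 ≡ 16^2 = 256 ≡ 256 (mod 923)
11^256 ≡ 256^2 = 65536 ≡ 3 (mod 923)
11^512 ≡ 3^2 = 9 ≡ 9 (mod 923)
922 = 512 + 256 + 128 + 16 + 8 + 2 in binary powers of 2.
So 11^922 ≡ 9 · 3 · 256 · 783 · 438 · 121 ≡ 322 (mod 923).
Since 322 ≠ 1, base 11 is a Fermat witness: 923 is composite.

322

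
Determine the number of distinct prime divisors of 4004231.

5

4004231 = 7^2 · 81719
81719 = 11 · 7429
7429 = 17 · 437
437 = 19 · 23
4004231 = 7^2 · 11 · 17 · 19 · 23, which has 5 distinct prime factors.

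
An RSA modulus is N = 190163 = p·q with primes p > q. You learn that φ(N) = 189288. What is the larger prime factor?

φ(n) = (p−1)(q−1) = n − (p+q) + 1, so p + q = 190163 − 189288 + 1 = 876.
p and q are the roots of t² − 876t + 190163 = 0.
Discriminant: 876² − 4·190163 = 767376 − 760652 = 6724; √6724 = 82.
q = (876 − 82)/2 = 397, p = (876 + 82)/2 = 479.
Check: 397 · 479 = 190163.

479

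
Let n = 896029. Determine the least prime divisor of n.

37

896029 is odd.
Digit sum 34, not divisible by 3.
Ends in 9: not divisible by 5.
7: 896029 = 7·128004 + 1
11: 896029 = 11·81457 + 2
13: 896029 = 13·68925 + 4
17: 896029 = 17·52707 + 10
19: 896029 = 19·47159 + 8
23: 896029 = 23·38957 + 18
29: 896029 = 29·30897 + 16
31: 896029 = 31·28904 + 5
37: 896029 = 37·24217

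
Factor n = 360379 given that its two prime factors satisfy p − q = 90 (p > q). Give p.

647

Since p = q + 90, we have 360379 = q(q + 90), so q² + 90q − 360379 = 0.
Discriminant: 90² + 4·360379 = 8100 + 1441516 = 1449616; √1449616 = 1204.
q = (−90 + 1204)/2 = 557, and p = q + 90 = 647.
Check: 557 · 647 = 360379.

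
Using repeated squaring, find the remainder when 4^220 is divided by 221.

4^1 ≡ 4 (mod 221)
4^2 ≡ 4^2 = 16 ≡ 16 (mod 221)
4^4 ≡ 16^2 = 256 ≡ 35 (mod 221)
4^8 ≡ 35^2 = 1225 ≡ 120 (mod 221)
4^16 ≡ 120^2 = 14400 ≡ 35 (mod 221)
4^32 ≡ 35^2 = 1225 ≡ 120 (mod 221)
4^64 ≡ 120^2 = 14400 ≡ 35 (mod 221)
4^128 ≡ 35^2 = 1225 ≡ 120 (mod 221)
220 = 128 + 64 + 16 + 8 + 4 in binary powers of 2.
So 4^220 ≡ 120 · 35 · 35 · 120 · 35 ≡ 35 (mod 221).
Since 35 ≠ 1, base 4 is a Fermat witness: 221 is composite.

35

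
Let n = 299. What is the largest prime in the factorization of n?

299 = 13 · 23
23 is prime.
So 299 = 13 · 23; the largest prime factor is 23.

23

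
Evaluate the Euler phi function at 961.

Factor: 961 = 31^2.
φ(961) = 31^1·(31−1) = 930.

930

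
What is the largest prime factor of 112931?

73

112931 = 7 · 16133
16133 = 13 · 1241
1241 = 17 · 73
73 is prime.
So 112931 = 7 · 13 · 17 · 73; the largest prime factor is 73.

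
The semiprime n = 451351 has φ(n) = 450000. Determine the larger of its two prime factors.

751

φ(n) = (p−1)(q−1) = n − (p+q) + 1, so p + q = 451351 − 450000 + 1 = 1352.
p and q are the roots of t² − 1352t + 451351 = 0.
Discriminant: 1352² − 4·451351 = 1827904 − 1805404 = 22500; √22500 = 150.
q = (1352 − 150)/2 = 601, p = (1352 + 150)/2 = 751.
Check: 601 · 751 = 451351.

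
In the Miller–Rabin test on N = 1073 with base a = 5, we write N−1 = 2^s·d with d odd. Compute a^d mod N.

912

1073 − 1 = 1072 = 2^4 · 67, so d = 67.
5^1 ≡ 5 (mod 1073)
5^2 ≡ 5^2 = 25 ≡ 25 (mod 1073)
5^4 ≡ 25^2 = 625 ≡ 625 (mod 1073)
5^8 ≡ 625^2 = 390625 ≡ 53 (mod 1073)
5^16 ≡ 53^2 = 2809 ≡ 663 (mod 1073)
5^32 ≡ 663^2 = 439569 ≡ 712 (mod 1073)
5^64 ≡ 712^2 = 506944 ≡ 488 (mod 1073)
67 = 64 + 2 + 1 in binary powers of 2.
So 5^67 ≡ 488 · 25 · 5 ≡ 912 (mod 1073).
Squaring chain: 912 → 169 → 663 → 712; never reaches −1, so base 5 is a Miller–Rabin witness that 1073 is composite.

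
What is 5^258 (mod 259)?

85

5^1 ≡ 5 (mod 259)
5^2 ≡ 5^2 = 25 ≡ 25 (mod 259)
5^4 ≡ 25^2 = 625 ≡ 107 (mod 259)
5^8 ≡ 107^2 = 11449 ≡ 53 (mod 259)
5^16 ≡ 53^2 = 2809 ≡ 219 (mod 259)
5^32 ≡ 219^2 = 47961 ≡ 46 (mod 259)
5^64 ≡ 46^2 = 2116 ≡ 44 (mod 259)
5^128 ≡ 44^2 = 1936 ≡ 123 (mod 259)
5^256 ≡ 123^2 = 15129 ≡ 107 (mod 259)
258 = 256 + 2 in binary powers of 2.
So 5^258 ≡ 107 · 25 ≡ 85 (mod 259).
Since 85 ≠ 1, base 5 is a Fermat witness: 259 is composite.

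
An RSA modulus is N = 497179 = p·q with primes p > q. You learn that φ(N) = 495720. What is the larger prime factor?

919

φ(n) = (p−1)(q−1) = n − (p+q) + 1, so p + q = 497179 − 495720 + 1 = 1460.
p and q are the roots of t² − 1460t + 497179 = 0.
Discriminant: 1460² − 4·497179 = 2131600 − 1988716 = 142884; √142884 = 378.
q = (1460 − 378)/2 = 541, p = (1460 + 378)/2 = 919.
Check: 541 · 919 = 497179.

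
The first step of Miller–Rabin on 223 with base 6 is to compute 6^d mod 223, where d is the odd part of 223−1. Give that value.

223 − 1 = 222 = 2^1 · 111, so d = 111.
6^1 ≡ 6 (mod 223)
6^2 ≡ 6^2 = 36 ≡ 36 (mod 223)
6^4 ≡ 36^2 = 1296 ≡ 181 (mod 223)
6^8 ≡ 181^2 = 32761 ≡ 203 (mod 223)
6^16 ≡ 203^2 = 41209 ≡ 177 (mod 223)
6^32 ≡ 177^2 = 31329 ≡ 109 (mod 223)
6^64 ≡ 109^2 = 11881 ≡ 62 (mod 223)
111 = 64 + 32 + 8 + 4 + 2 + 1 in binary powers of 2.
So 6^111 ≡ 62 · 109 · 203 · 181 · 36 · 6 ≡ 222 (mod 223).
Since 6^d ≡ 222 (mod 223), base 6 does not prove 223 composite.

222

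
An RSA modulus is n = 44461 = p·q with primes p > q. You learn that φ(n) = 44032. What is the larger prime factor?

257

φ(n) = (p−1)(q−1) = n − (p+q) + 1, so p + q = 44461 − 44032 + 1 = 430.
p and q are the roots of t² − 430t + 44461 = 0.
Discriminant: 430² − 4·44461 = 184900 − 177844 = 7056; √7056 = 84.
q = (430 − 84)/2 = 173, p = (430 + 84)/2 = 257.
Check: 173 · 257 = 44461.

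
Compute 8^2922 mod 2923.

8^1 ≡ 8 (mod 2923)
8^2 ≡ 8^2 = 64 ≡ 64 (mod 2923)
8^4 ≡ 64^2 = 4096 ≡ 1173 (mod 2923)
8^8 ≡ 1173^2 = 1375929 ≡ 2119 (mod 2923)
8^16 ≡ 2119^2 = 4490161 ≡ 433 (mod 2923)
8^32 ≡ 433^2 = 187489 ≡ 417 (mod 2923)
8^64 ≡ 417^2 = 173889 ≡ 1432 (mod 2923)
8^128 ≡ 1432^2 = 2050624 ≡ 1601 (mod 2923)
8^256 ≡ 1601^2 = 2563201 ≡ 2653 (mod 2923)
8^512 ≡ 2653^2 = 7038409 ≡ 2748 (mod 2923)
8^1024 ≡ 2748^2 = 7551504 ≡ 1395 (mod 2923)
8^2048 ≡ 1395^2 = 1946025 ≡ 2230 (mod 2923)
2922 = 2048 + 512 + 256 + 64 + 32 + 8 + 2 in binary powers of 2.
So 8^2922 ≡ 2230 · 2748 · 2653 · 1432 · 417 · 2119 · 64 ≡ 1553 (mod 2923).
Since 1553 ≠ 1, base 8 is a Fermat witness: 2923 is composite.

1553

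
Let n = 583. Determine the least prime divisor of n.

583 is odd.
Digit sum 16, not divisible by 3.
Ends in 3: not divisible by 5.
7: 583 = 7·83 + 2
11: 583 = 11·53

11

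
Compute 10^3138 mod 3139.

10^1 ≡ 10 (mod 3139)
10^2 ≡ 10^2 = 100 ≡ 100 (mod 3139)
10^4 ≡ 100^2 = 10000 ≡ 583 (mod 3139)
10^8 ≡ 583^2 = 339889 ≡ 877 (mod 3139)
10^16 ≡ 877^2 = 769129 ≡ 74 (mod 3139)
10^32 ≡ 74^2 = 5476 ≡ 2337 (mod 3139)
10^64 ≡ 2337^2 = 5461569 ≡ 2848 (mod 3139)
10^128 ≡ 2848^2 = 8111104 ≡ 3067 (mod 3139)
10^256 ≡ 3067^2 = 9406489 ≡ 2045 (mod 3139)
10^512 ≡ 2045^2 = 4182025 ≡ 877 (mod 3139)
10^1024 ≡ 877^2 = 769129 ≡ 74 (mod 3139)
10^2048 ≡ 74^2 = 5476 ≡ 2337 (mod 3139)
3138 = 2048 + 1024 + 64 + 2 in binary powers of 2.
So 10^3138 ≡ 2337 · 74 · 2848 · 100 ≡ 2363 (mod 3139).
Since 2363 ≠ 1, base 10 is a Fermat witness: 3139 is composite.

2363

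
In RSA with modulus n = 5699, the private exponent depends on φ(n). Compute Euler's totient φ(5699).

5520

Factor: 5699 = 41 · 139.
φ(5699) = (41−1) · (139−1) = 40 · 138 = 5520.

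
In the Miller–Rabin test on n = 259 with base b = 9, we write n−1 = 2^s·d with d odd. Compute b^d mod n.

211

259 − 1 = 258 = 2^1 · 129, so d = 129.
9^1 ≡ 9 (mod 259)
9^2 ≡ 9^2 = 81 ≡ 81 (mod 259)
9^4 ≡ 81^2 = 6561 ≡ 86 (mod 259)
9^8 ≡ 86^2 = 7396 ≡ 144 (mod 259)
9^16 ≡ 144^2 = 20736 ≡ 16 (mod 259)
9^32 ≡ 16^2 = 256 ≡ 256 (mod 259)
9^64 ≡ 256^2 = 65536 ≡ 9 (mod 259)
9^128 ≡ 9^2 = 81 ≡ 81 (mod 259)
129 = 128 + 1 in binary powers of 2.
So 9^129 ≡ 81 · 9 ≡ 211 (mod 259).
Squaring chain: 211; never reaches −1, so base 9 is a Miller–Rabin witness that 259 is composite.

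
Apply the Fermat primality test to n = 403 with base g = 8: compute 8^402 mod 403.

8^1 ≡ 8 (mod 403)
8^2 ≡ 8^2 = 64 ≡ 64 (mod 403)
8^4 ≡ 64^2 = 4096 ≡ 66 (mod 403)
8^8 ≡ 66^2 = 4356 ≡ 326 (mod 403)
8^16 ≡ 326^2 = 106276 ≡ 287 (mod 403)
8^32 ≡ 287^2 = 82369 ≡ 157 (mod 403)
8^64 ≡ 157^2 = 24649 ≡ 66 (mod 403)
8^128 ≡ 66^2 = 4356 ≡ 326 (mod 403)
8^256 ≡ 326^2 = 106276 ≡ 287 (mod 403)
402 = 256 + 128 + 16 + 2 in binary powers of 2.
So 8^402 ≡ 287 · 326 · 287 · 64 ≡ 64 (mod 403).
Since 64 ≠ 1, base 8 is a Fermat witness: 403 is composite.

64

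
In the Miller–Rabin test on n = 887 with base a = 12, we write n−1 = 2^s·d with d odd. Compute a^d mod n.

1

887 − 1 = 886 = 2^1 · 443, so d = 443.
12^1 ≡ 12 (mod 887)
12^2 ≡ 12^2 = 144 ≡ 144 (mod 887)
12^4 ≡ 144^2 = 20736 ≡ 335 (mod 887)
12^8 ≡ 335^2 = 112225 ≡ 463 (mod 887)
12^16 ≡ 463^2 = 214369 ≡ 602 (mod 887)
12^32 ≡ 602^2 = 362404 ≡ 508 (mod 887)
12^64 ≡ 508^2 = 258064 ≡ 834 (mod 887)
12^128 ≡ 834^2 = 695556 ≡ 148 (mod 887)
12^256 ≡ 148^2 = 21904 ≡ 616 (mod 887)
443 = 256 + 128 + 32 + 16 + 8 + 2 + 1 in binary powers of 2.
So 12^443 ≡ 616 · 148 · 508 · 602 · 463 · 144 · 12 ≡ 1 (mod 887).
Since 12^d ≡ 1 (mod 887), base 12 does not prove 887 composite.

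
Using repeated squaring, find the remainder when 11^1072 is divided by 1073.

248

11^1 ≡ 11 (mod 1073)
11^2 ≡ 11^2 = 121 ≡ 121 (mod 1073)
11^4 ≡ 121^2 = 14641 ≡ 692 (mod 1073)
11^8 ≡ 692^2 = 478864 ≡ 306 (mod 1073)
11^16 ≡ 306^2 = 93636 ≡ 285 (mod 1073)
11^32 ≡ 285^2 = 81225 ≡ 750 (mod 1073)
11^64 ≡ 750^2 = 562500 ≡ 248 (mod 1073)
11^128 ≡ 248^2 = 61504 ≡ 343 (mod 1073)
11^256 ≡ 343^2 = 117649 ≡ 692 (mod 1073)
11^512 ≡ 692^2 = 478864 ≡ 306 (mod 1073)
11^1024 ≡ 306^2 = 93636 ≡ 285 (mod 1073)
1072 = 1024 + 32 + 16 in binary powers of 2.
So 11^1072 ≡ 285 · 750 · 285 ≡ 248 (mod 1073).
Since 248 ≠ 1, base 11 is a Fermat witness: 1073 is composite.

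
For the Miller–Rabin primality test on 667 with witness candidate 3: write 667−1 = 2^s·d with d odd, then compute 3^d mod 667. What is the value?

188

667 − 1 = 666 = 2^1 · 333, so d = 333.
3^1 ≡ 3 (mod 667)
3^2 ≡ 3^2 = 9 ≡ 9 (mod 667)
3^4 ≡ 9^2 = 81 ≡ 81 (mod 667)
3^8 ≡ 81^2 = 6561 ≡ 558 (mod 667)
3^16 ≡ 558^2 = 311364 ≡ 542 (mod 667)
3^32 ≡ 542^2 = 293764 ≡ 284 (mod 667)
3^64 ≡ 284^2 = 80656 ≡ 616 (mod 667)
3^128 ≡ 616^2 = 379456 ≡ 600 (mod 667)
3^256 ≡ 600^2 = 360000 ≡ 487 (mod 667)
333 = 256 + 64 + 8 + 4 + 1 in binary powers of 2.
So 3^333 ≡ 487 · 616 · 558 · 81 · 3 ≡ 188 (mod 667).
Squaring chain: 188; never reaches −1, so base 3 is a Miller–Rabin witness that 667 is composite.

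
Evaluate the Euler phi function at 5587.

5400

Factor: 5587 = 37 · 151.
φ(5587) = (37−1) · (151−1) = 36 · 150 = 5400.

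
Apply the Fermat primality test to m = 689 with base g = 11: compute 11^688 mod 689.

11^1 ≡ 11 (mod 689)
11^2 ≡ 11^2 = 121 ≡ 121 (mod 689)
11^4 ≡ 121^2 = 14641 ≡ 172 (mod 689)
11^8 ≡ 172^2 = 29584 ≡ 646 (mod 689)
11^16 ≡ 646^2 = 417316 ≡ 471 (mod 689)
11^32 ≡ 471^2 = 221841 ≡ 672 (mod 689)
11^64 ≡ 672^2 = 451584 ≡ 289 (mod 689)
11^128 ≡ 289^2 = 83521 ≡ 152 (mod 689)
11^256 ≡ 152^2 = 23104 ≡ 367 (mod 689)
11^512 ≡ 367^2 = 134689 ≡ 334 (mod 689)
688 = 512 + 128 + 32 + 16 in binary powers of 2.
So 11^688 ≡ 334 · 152 · 672 · 471 ≡ 289 (mod 689).
Since 289 ≠ 1, base 11 is a Fermat witness: 689 is composite.

289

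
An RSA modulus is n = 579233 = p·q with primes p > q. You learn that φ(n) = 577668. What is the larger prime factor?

967

φ(n) = (p−1)(q−1) = n − (p+q) + 1, so p + q = 579233 − 577668 + 1 = 1566.
p and q are the roots of t² − 1566t + 579233 = 0.
Discriminant: 1566² − 4·579233 = 2452356 − 2316932 = 135424; √135424 = 368.
q = (1566 − 368)/2 = 599, p = (1566 + 368)/2 = 967.
Check: 599 · 967 = 579233.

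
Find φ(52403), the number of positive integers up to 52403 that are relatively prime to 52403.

46368

Factor: 52403 = 13 · 29 · 139.
φ(52403) = (13−1) · (29−1) · (139−1) = 12 · 28 · 138 = 46368.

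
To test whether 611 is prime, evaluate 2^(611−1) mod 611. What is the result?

101

2^1 ≡ 2 (mod 611)
2^2 ≡ 2^2 = 4 ≡ 4 (mod 611)
2^4 ≡ 4^2 = 16 ≡ 16 (mod 611)
2^8 ≡ 16^2 = 256 ≡ 256 (mod 611)
2^16 ≡ 256^2 = 65536 ≡ 159 (mod 611)
2^32 ≡ 159^2 = 25281 ≡ 230 (mod 611)
2^64 ≡ 230^2 = 52900 ≡ 354 (mod 611)
2^128 ≡ 354^2 = 125316 ≡ 61 (mod 611)
2^256 ≡ 61^2 = 3721 ≡ 55 (mod 611)
2^512 ≡ 55^2 = 3025 ≡ 581 (mod 611)
610 = 512 + 64 + 32 + 2 in binary powers of 2.
So 2^610 ≡ 581 · 354 · 230 · 4 ≡ 101 (mod 611).
Since 101 ≠ 1, base 2 is a Fermat witness: 611 is composite.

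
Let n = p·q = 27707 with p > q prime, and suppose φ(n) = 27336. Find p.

φ(n) = (p−1)(q−1) = n − (p+q) + 1, so p + q = 27707 − 27336 + 1 = 372.
p and q are the roots of t² − 372t + 27707 = 0.
Discriminant: 372² − 4·27707 = 138384 − 110828 = 27556; √27556 = 166.
q = (372 − 166)/2 = 103, p = (372 + 166)/2 = 269.
Check: 103 · 269 = 27707.

269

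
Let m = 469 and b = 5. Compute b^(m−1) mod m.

148

5^1 ≡ 5 (mod 469)
5^2 ≡ 5^2 = 25 ≡ 25 (mod 469)
5^4 ≡ 25^2 = 625 ≡ 156 (mod 469)
5^8 ≡ 156^2 = 24336 ≡ 417 (mod 469)
5^16 ≡ 417^2 = 173889 ≡ 359 (mod 469)
5^32 ≡ 359^2 = 128881 ≡ 375 (mod 469)
5^64 ≡ 375^2 = 140625 ≡ 394 (mod 469)
5^128 ≡ 394^2 = 155236 ≡ 466 (mod 469)
5^256 ≡ 466^2 = 217156 ≡ 9 (mod 469)
468 = 256 + 128 + 64 + 16 + 4 in binary powers of 2.
So 5^468 ≡ 9 · 466 · 394 · 359 · 156 ≡ 148 (mod 469).
Since 148 ≠ 1, base 5 is a Fermat witness: 469 is composite.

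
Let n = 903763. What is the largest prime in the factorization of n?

903763 = 7 · 129109
129109 = 41 · 3149
3149 = 47 · 67
67 is prime.
So 903763 = 7 · 41 · 47 · 67; the largest prime factor is 67.

67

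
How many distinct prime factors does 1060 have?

1060 = 2^2 · 265
265 = 5 · 53
1060 = 2^2 · 5 · 53, which has 3 distinct prime factors.

3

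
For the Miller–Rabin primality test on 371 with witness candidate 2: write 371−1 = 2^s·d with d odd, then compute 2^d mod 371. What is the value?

371 − 1 = 370 = 2^1 · 185, so d = 185.
2^1 ≡ 2 (mod 371)
2^2 ≡ 2^2 = 4 ≡ 4 (mod 371)
2^4 ≡ 4^2 = 16 ≡ 16 (mod 371)
2^8 ≡ 16^2 = 256 ≡ 256 (mod 371)
2^16 ≡ 256^2 = 65536 ≡ 240 (mod 371)
2^32 ≡ 240^2 = 57600 ≡ 95 (mod 371)
2^64 ≡ 95^2 = 9025 ≡ 121 (mod 371)
2^128 ≡ 121^2 = 14641 ≡ 172 (mod 371)
185 = 128 + 32 + 16 + 8 + 1 in binary powers of 2.
So 2^185 ≡ 172 · 95 · 240 · 256 · 2 ≡ 151 (mod 371).
Squaring chain: 151; never reaches −1, so base 2 is a Miller–Rabin witness that 371 is composite.

151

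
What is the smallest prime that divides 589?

589 is odd.
Digit sum 22, not divisible by 3.
Ends in 9: not divisible by 5.
7: 589 = 7·84 + 1
11: 589 = 11·53 + 6
13: 589 = 13·45 + 4
17: 589 = 17·34 + 11
19: 589 = 19·31

19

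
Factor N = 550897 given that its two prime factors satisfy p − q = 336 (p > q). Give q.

593

Since p = q + 336, we have 550897 = q(q + 336), so q² + 336q − 550897 = 0.
Discriminant: 336² + 4·550897 = 112896 + 2203588 = 2316484; √2316484 = 1522.
q = (−336 + 1522)/2 = 593, and p = q + 336 = 929.
Check: 593 · 929 = 550897.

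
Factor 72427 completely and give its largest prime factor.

67

72427 = 23 · 3149
3149 = 47 · 67
67 is prime.
So 72427 = 23 · 47 · 67; the largest prime factor is 67.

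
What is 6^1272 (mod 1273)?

558

6^1 ≡ 6 (mod 1273)
6^2 ≡ 6^2 = 36 ≡ 36 (mod 1273)
6^4 ≡ 36^2 = 1296 ≡ 23 (mod 1273)
6^8 ≡ 23^2 = 529 ≡ 529 (mod 1273)
6^16 ≡ 529^2 = 279841 ≡ 1054 (mod 1273)
6^32 ≡ 1054^2 = 1110916 ≡ 860 (mod 1273)
6^64 ≡ 860^2 = 739600 ≡ 1260 (mod 1273)
6^128 ≡ 1260^2 = 1587600 ≡ 169 (mod 1273)
6^256 ≡ 169^2 = 28561 ≡ 555 (mod 1273)
6^512 ≡ 555^2 = 308025 ≡ 1232 (mod 1273)
6^1024 ≡ 1232^2 = 1517824 ≡ 408 (mod 1273)
1272 = 1024 + 128 + 64 + 32 + 16 + 8 in binary powers of 2.
So 6^1272 ≡ 408 · 169 · 1260 · 860 · 1054 · 529 ≡ 558 (mod 1273).
Since 558 ≠ 1, base 6 is a Fermat witness: 1273 is composite.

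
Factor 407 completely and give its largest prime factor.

37

407 = 11 · 37
37 is prime.
So 407 = 11 · 37; the largest prime factor is 37.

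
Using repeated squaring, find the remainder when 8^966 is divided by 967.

1

8^1 ≡ 8 (mod 967)
8^2 ≡ 8^2 = 64 ≡ 64 (mod 967)
8^4 ≡ 64^2 = 4096 ≡ 228 (mod 967)
8^8 ≡ 228^2 = 51984 ≡ 733 (mod 967)
8^16 ≡ 733^2 = 537289 ≡ 604 (mod 967)
8^32 ≡ 604^2 = 364816 ≡ 257 (mod 967)
8^64 ≡ 257^2 = 66049 ≡ 293 (mod 967)
8^128 ≡ 293^2 = 85849 ≡ 753 (mod 967)
8^256 ≡ 753^2 = 567009 ≡ 347 (mod 967)
8^512 ≡ 347^2 = 120409 ≡ 501 (mod 967)
966 = 512 + 256 + 128 + 64 + 4 + 2 in binary powers of 2.
So 8^966 ≡ 501 · 347 · 753 · 293 · 228 · 64 ≡ 1 (mod 967).
Since the result is 1, base 8 gives no evidence that 967 is composite.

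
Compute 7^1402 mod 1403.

7^1 ≡ 7 (mod 1403)
7^2 ≡ 7^2 = 49 ≡ 49 (mod 1403)
7^4 ≡ 49^2 = 2401 ≡ 998 (mod 1403)
7^8 ≡ 998^2 = 996004 ≡ 1277 (mod 1403)
7^16 ≡ 1277^2 = 1630729 ≡ 443 (mod 1403)
7^32 ≡ 443^2 = 196249 ≡ 1232 (mod 1403)
7^64 ≡ 1232^2 = 1517824 ≡ 1181 (mod 1403)
7^128 ≡ 1181^2 = 1394761 ≡ 179 (mod 1403)
7^256 ≡ 179^2 = 32041 ≡ 1175 (mod 1403)
7^512 ≡ 1175^2 = 1380625 ≡ 73 (mod 1403)
7^1024 ≡ 73^2 = 5329 ≡ 1120 (mod 1403)
1402 = 1024 + 256 + 64 + 32 + 16 + 8 + 2 in binary powers of 2.
So 7^1402 ≡ 1120 · 1175 · 1181 · 1232 · 443 · 1277 · 49 ≡ 351 (mod 1403).
Since 351 ≠ 1, base 7 is a Fermat witness: 1403 is composite.

351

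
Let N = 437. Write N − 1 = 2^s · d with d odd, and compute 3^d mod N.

307

437 − 1 = 436 = 2^2 · 109, so d = 109.
3^1 ≡ 3 (mod 437)
3^2 ≡ 3^2 = 9 ≡ 9 (mod 437)
3^4 ≡ 9^2 = 81 ≡ 81 (mod 437)
3^8 ≡ 81^2 = 6561 ≡ 6 (mod 437)
3^16 ≡ 6^2 = 36 ≡ 36 (mod 437)
3^32 ≡ 36^2 = 1296 ≡ 422 (mod 437)
3^64 ≡ 422^2 = 178084 ≡ 225 (mod 437)
109 = 64 + 32 + 8 + 4 + 1 in binary powers of 2.
So 3^109 ≡ 225 · 422 · 6 · 81 · 3 ≡ 307 (mod 437).
Squaring chain: 307 → 294; never reaches −1, so base 3 is a Miller–Rabin witness that 437 is composite.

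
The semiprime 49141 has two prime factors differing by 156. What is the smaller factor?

157

Since p = q + 156, we have 49141 = q(q + 156), so q² + 156q − 49141 = 0.
Discriminant: 156² + 4·49141 = 24336 + 196564 = 220900; √220900 = 470.
q = (−156 + 470)/2 = 157, and p = q + 156 = 313.
Check: 157 · 313 = 49141.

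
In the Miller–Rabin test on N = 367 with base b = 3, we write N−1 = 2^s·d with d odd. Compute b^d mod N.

366

367 − 1 = 366 = 2^1 · 183, so d = 183.
3^1 ≡ 3 (mod 367)
3^2 ≡ 3^2 = 9 ≡ 9 (mod 367)
3^4 ≡ 9^2 = 81 ≡ 81 (mod 367)
3^8 ≡ 81^2 = 6561 ≡ 322 (mod 367)
3^16 ≡ 322^2 = 103684 ≡ 190 (mod 367)
3^32 ≡ 190^2 = 36100 ≡ 134 (mod 367)
3^64 ≡ 134^2 = 17956 ≡ 340 (mod 367)
3^128 ≡ 340^2 = 115600 ≡ 362 (mod 367)
183 = 128 + 32 + 16 + 4 + 2 + 1 in binary powers of 2.
So 3^183 ≡ 362 · 134 · 190 · 81 · 9 · 3 ≡ 366 (mod 367).
Since 3^d ≡ 366 (mod 367), base 3 does not prove 367 composite.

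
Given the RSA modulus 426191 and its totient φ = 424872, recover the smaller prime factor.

φ(n) = (p−1)(q−1) = n − (p+q) + 1, so p + q = 426191 − 424872 + 1 = 1320.
p and q are the roots of t² − 1320t + 426191 = 0.
Discriminant: 1320² − 4·426191 = 1742400 − 1704764 = 37636; √37636 = 194.
q = (1320 − 194)/2 = 563, p = (1320 + 194)/2 = 757.
Check: 563 · 757 = 426191.

563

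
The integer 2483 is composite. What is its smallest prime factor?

2483 is odd.
Digit sum 17, not divisible by 3.
Ends in 3: not divisible by 5.
7: 2483 = 7·354 + 5
11: 2483 = 11·225 + 8
13: 2483 = 13·191

13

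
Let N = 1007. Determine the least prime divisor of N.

1007 is odd.
Digit sum 8, not divisible by 3.
Ends in 7: not divisible by 5.
7: 1007 = 7·143 + 6
11: 1007 = 11·91 + 6
13: 1007 = 13·77 + 6
17: 1007 = 17·59 + 4
19: 1007 = 19·53

19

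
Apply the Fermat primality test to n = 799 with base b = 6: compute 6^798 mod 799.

6^1 ≡ 6 (mod 799)
6^2 ≡ 6^2 = 36 ≡ 36 (mod 799)
6^4 ≡ 36^2 = 1296 ≡ 497 (mod 799)
6^8 ≡ 497^2 = 247009 ≡ 118 (mod 799)
6^16 ≡ 118^2 = 13924 ≡ 341 (mod 799)
6^32 ≡ 341^2 = 116281 ≡ 426 (mod 799)
6^64 ≡ 426^2 = 181476 ≡ 103 (mod 799)
6^128 ≡ 103^2 = 10609 ≡ 222 (mod 799)
6^256 ≡ 222^2 = 49284 ≡ 545 (mod 799)
6^512 ≡ 545^2 = 297025 ≡ 596 (mod 799)
798 = 512 + 256 + 16 + 8 + 4 + 2 in binary powers of 2.
So 6^798 ≡ 596 · 545 · 341 · 118 · 497 · 36 ≡ 247 (mod 799).
Since 247 ≠ 1, base 6 is a Fermat witness: 799 is composite.

247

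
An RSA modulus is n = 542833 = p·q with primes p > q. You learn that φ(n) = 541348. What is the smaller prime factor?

647

φ(n) = (p−1)(q−1) = n − (p+q) + 1, so p + q = 542833 − 541348 + 1 = 1486.
p and q are the roots of t² − 1486t + 542833 = 0.
Discriminant: 1486² − 4·542833 = 2208196 − 2171332 = 36864; √36864 = 192.
q = (1486 − 192)/2 = 647, p = (1486 + 192)/2 = 839.
Check: 647 · 839 = 542833.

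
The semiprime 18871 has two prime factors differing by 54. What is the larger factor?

167

Since p = q + 54, we have 18871 = q(q + 54), so q² + 54q − 18871 = 0.
Discriminant: 54² + 4·18871 = 2916 + 75484 = 78400; √78400 = 280.
q = (−54 + 280)/2 = 113, and p = q + 54 = 167.
Check: 113 · 167 = 18871.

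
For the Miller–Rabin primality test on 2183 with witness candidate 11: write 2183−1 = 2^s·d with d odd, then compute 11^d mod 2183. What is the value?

2183 − 1 = 2182 = 2^1 · 1091, so d = 1091.
11^1 ≡ 11 (mod 2183)
11^2 ≡ 11^2 = 121 ≡ 121 (mod 2183)
11^4 ≡ 121^2 = 14641 ≡ 1543 (mod 2183)
11^8 ≡ 1543^2 = 2380849 ≡ 1379 (mod 2183)
11^16 ≡ 1379^2 = 1901641 ≡ 248 (mod 2183)
11^32 ≡ 248^2 = 61504 ≡ 380 (mod 2183)
11^64 ≡ 380^2 = 144400 ≡ 322 (mod 2183)
11^128 ≡ 322^2 = 103684 ≡ 1083 (mod 2183)
11^256 ≡ 1083^2 = 1172889 ≡ 618 (mod 2183)
11^512 ≡ 618^2 = 381924 ≡ 2082 (mod 2183)
11^1024 ≡ 2082^2 = 4334724 ≡ 1469 (mod 2183)
1091 = 1024 + 64 + 2 + 1 in binary powers of 2.
So 11^1091 ≡ 1469 · 322 · 121 · 11 ≡ 1026 (mod 2183).
Squaring chain: 1026; never reaches −1, so base 11 is a Miller–Rabin witness that 2183 is composite.

1026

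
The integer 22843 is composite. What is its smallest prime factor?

22843 is odd.
Digit sum 19, not divisible by 3.
Ends in 3: not divisible by 5.
7: 22843 = 7·3263 + 2
11: 22843 = 11·2076 + 7
13: 22843 = 13·1757 + 2
17: 22843 = 17·1343 + 12
19: 22843 = 19·1202 + 5
23: 22843 = 23·993 + 4
29: 22843 = 29·787 + 20
31: 22843 = 31·736 + 27
37: 22843 = 37·617 + 14
41: 22843 = 41·557 + 6
43: 22843 = 43·531 + 10
47: 22843 = 47·486 + 1
53: 22843 = 53·431

53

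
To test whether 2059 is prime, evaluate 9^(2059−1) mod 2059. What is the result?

1161

9^1 ≡ 9 (mod 2059)
9^2 ≡ 9^2 = 81 ≡ 81 (mod 2059)
9^4 ≡ 81^2 = 6561 ≡ 384 (mod 2059)
9^8 ≡ 384^2 = 147456 ≡ 1267 (mod 2059)
9^16 ≡ 1267^2 = 1605289 ≡ 1328 (mod 2059)
9^32 ≡ 1328^2 = 1763584 ≡ 1080 (mod 2059)
9^64 ≡ 1080^2 = 1166400 ≡ 1006 (mod 2059)
9^128 ≡ 1006^2 = 1012036 ≡ 1067 (mod 2059)
9^256 ≡ 1067^2 = 1138489 ≡ 1921 (mod 2059)
9^512 ≡ 1921^2 = 3690241 ≡ 513 (mod 2059)
9^1024 ≡ 513^2 = 263169 ≡ 1676 (mod 2059)
9^2048 ≡ 1676^2 = 2808976 ≡ 500 (mod 2059)
2058 = 2048 + 8 + 2 in binary powers of 2.
So 9^2058 ≡ 500 · 1267 · 81 ≡ 1161 (mod 2059).
Since 1161 ≠ 1, base 9 is a Fermat witness: 2059 is composite.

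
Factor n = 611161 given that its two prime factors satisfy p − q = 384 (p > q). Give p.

997

Since p = q + 384, we have 611161 = q(q + 384), so q² + 384q − 611161 = 0.
Discriminant: 384² + 4·611161 = 147456 + 2444644 = 2592100; √2592100 = 1610.
q = (−384 + 1610)/2 = 613, and p = q + 384 = 997.
Check: 613 · 997 = 611161.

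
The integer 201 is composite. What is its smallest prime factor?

3

201 is odd.
Digit sum 3, divisible by 3.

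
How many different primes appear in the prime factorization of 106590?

106590 = 2 · 53295
53295 = 3 · 17765
17765 = 5 · 3553
3553 = 11 · 323
323 = 17 · 19
106590 = 2 · 3 · 5 · 11 · 17 · 19, which has 6 distinct prime factors.

6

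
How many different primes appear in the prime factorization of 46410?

6

46410 = 2 · 23205
23205 = 3 · 7735
7735 = 5 · 1547
1547 = 7 · 221
221 = 13 · 17
46410 = 2 · 3 · 5 · 7 · 13 · 17, which has 6 distinct prime factors.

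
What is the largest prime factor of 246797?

89

246797 = 47 · 5251
5251 = 59 · 89
89 is prime.
So 246797 = 47 · 59 · 89; the largest prime factor is 89.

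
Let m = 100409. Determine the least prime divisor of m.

100409 is odd.
Digit sum 14, not divisible by 3.
Ends in 9: not divisible by 5.
7: 100409 = 7·14344 + 1
11: 100409 = 11·9128 + 1
13: 100409 = 13·7723 + 10
17: 100409 = 17·5906 + 7
19: 100409 = 19·5284 + 13
23: 100409 = 23·4365 + 14
29: 100409 = 29·3462 + 11
31: 100409 = 31·3239

31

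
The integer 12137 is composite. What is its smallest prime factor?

12137 is odd.
Digit sum 14, not divisible by 3.
Ends in 7: not divisible by 5.
7: 12137 = 7·1733 + 6
11: 12137 = 11·1103 + 4
13: 12137 = 13·933 + 8
17: 12137 = 17·713 + 16
19: 12137 = 19·638 + 15
23: 12137 = 23·527 + 16
29: 12137 = 29·418 + 15
31: 12137 = 31·391 + 16
37: 12137 = 37·328 + 1
41: 12137 = 41·296 + 1
43: 12137 = 43·282 + 11
47: 12137 = 47·258 + 11
53: 12137 = 53·229

53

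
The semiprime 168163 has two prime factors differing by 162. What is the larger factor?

Since p = q + 162, we have 168163 = q(q + 162), so q² + 162q − 168163 = 0.
Discriminant: 162² + 4·168163 = 26244 + 672652 = 698896; √698896 = 836.
q = (−162 + 836)/2 = 337, and p = q + 162 = 499.
Check: 337 · 499 = 168163.

499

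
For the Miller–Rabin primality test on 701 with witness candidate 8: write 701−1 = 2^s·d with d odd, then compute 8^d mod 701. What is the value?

135

701 − 1 = 700 = 2^2 · 175, so d = 175.
8^1 ≡ 8 (mod 701)
8^2 ≡ 8^2 = 64 ≡ 64 (mod 701)
8^4 ≡ 64^2 = 4096 ≡ 591 (mod 701)
8^8 ≡ 591^2 = 349281 ≡ 183 (mod 701)
8^16 ≡ 183^2 = 33489 ≡ 542 (mod 701)
8^32 ≡ 542^2 = 293764 ≡ 45 (mod 701)
8^64 ≡ 45^2 = 2025 ≡ 623 (mod 701)
8^128 ≡ 623^2 = 388129 ≡ 476 (mod 701)
175 = 128 + 32 + 8 + 4 + 2 + 1 in binary powers of 2.
So 8^175 ≡ 476 · 45 · 183 · 591 · 64 · 8 ≡ 135 (mod 701).
Squaring chain: 135 → 700; reaches −1, so base 8 does not prove 701 composite.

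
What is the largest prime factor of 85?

17

85 = 5 · 17
17 is prime.
So 85 = 5 · 17; the largest prime factor is 17.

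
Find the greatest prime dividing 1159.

1159 = 19 · 61
61 is prime.
So 1159 = 19 · 61; the largest prime factor is 61.

61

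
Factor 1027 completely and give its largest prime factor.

79

1027 = 13 · 79
79 is prime.
So 1027 = 13 · 79; the largest prime factor is 79.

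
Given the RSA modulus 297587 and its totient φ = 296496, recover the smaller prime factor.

φ(n) = (p−1)(q−1) = n − (p+q) + 1, so p + q = 297587 − 296496 + 1 = 1092.
p and q are the roots of t² − 1092t + 297587 = 0.
Discriminant: 1092² − 4·297587 = 1192464 − 1190348 = 2116; √2116 = 46.
q = (1092 − 46)/2 = 523, p = (1092 + 46)/2 = 569.
Check: 523 · 569 = 297587.

523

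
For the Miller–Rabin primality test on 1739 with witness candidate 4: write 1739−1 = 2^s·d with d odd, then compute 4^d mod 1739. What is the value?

1283

1739 − 1 = 1738 = 2^1 · 869, so d = 869.
4^1 ≡ 4 (mod 1739)
4^2 ≡ 4^2 = 16 ≡ 16 (mod 1739)
4^4 ≡ 16^2 = 256 ≡ 256 (mod 1739)
4^8 ≡ 256^2 = 65536 ≡ 1193 (mod 1739)
4^16 ≡ 1193^2 = 1423249 ≡ 747 (mod 1739)
4^32 ≡ 747^2 = 558009 ≡ 1529 (mod 1739)
4^64 ≡ 1529^2 = 2337841 ≡ 625 (mod 1739)
4^128 ≡ 625^2 = 390625 ≡ 1089 (mod 1739)
4^256 ≡ 1089^2 = 1185921 ≡ 1662 (mod 1739)
4^512 ≡ 1662^2 = 2762244 ≡ 712 (mod 1739)
869 = 512 + 256 + 64 + 32 + 4 + 1 in binary powers of 2.
So 4^869 ≡ 712 · 1662 · 625 · 1529 · 256 · 4 ≡ 1283 (mod 1739).
Squaring chain: 1283; never reaches −1, so base 4 is a Miller–Rabin witness that 1739 is composite.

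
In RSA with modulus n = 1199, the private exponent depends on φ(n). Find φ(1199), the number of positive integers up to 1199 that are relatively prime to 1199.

1080

Factor: 1199 = 11 · 109.
φ(1199) = (11−1) · (109−1) = 10 · 108 = 1080.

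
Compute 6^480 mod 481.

6^1 ≡ 6 (mod 481)
6^2 ≡ 6^2 = 36 ≡ 36 (mod 481)
6^4 ≡ 36^2 = 1296 ≡ 334 (mod 481)
6^8 ≡ 334^2 = 111556 ≡ 445 (mod 481)
6^16 ≡ 445^2 = 198025 ≡ 334 (mod 481)
6^32 ≡ 334^2 = 111556 ≡ 445 (mod 481)
6^64 ≡ 445^2 = 198025 ≡ 334 (mod 481)
6^128 ≡ 334^2 = 111556 ≡ 445 (mod 481)
6^256 ≡ 445^2 = 198025 ≡ 334 (mod 481)
480 = 256 + 128 + 64 + 32 in binary powers of 2.
So 6^480 ≡ 334 · 445 · 334 · 445 ≡ 1 (mod 481).
Since the result is 1, base 6 gives no evidence that 481 is composite.

1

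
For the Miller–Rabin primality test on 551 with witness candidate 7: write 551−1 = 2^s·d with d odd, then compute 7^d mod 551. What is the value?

49

551 − 1 = 550 = 2^1 · 275, so d = 275.
7^1 ≡ 7 (mod 551)
7^2 ≡ 7^2 = 49 ≡ 49 (mod 551)
7^4 ≡ 49^2 = 2401 ≡ 197 (mod 551)
7^8 ≡ 197^2 = 38809 ≡ 239 (mod 551)
7^16 ≡ 239^2 = 57121 ≡ 368 (mod 551)
7^32 ≡ 368^2 = 135424 ≡ 429 (mod 551)
7^64 ≡ 429^2 = 184041 ≡ 7 (mod 551)
7^128 ≡ 7^2 = 49 ≡ 49 (mod 551)
7^256 ≡ 49^2 = 2401 ≡ 197 (mod 551)
275 = 256 + 16 + 2 + 1 in binary powers of 2.
So 7^275 ≡ 197 · 368 · 49 · 7 ≡ 49 (mod 551).
Squaring chain: 49; never reaches −1, so base 7 is a Miller–Rabin witness that 551 is composite.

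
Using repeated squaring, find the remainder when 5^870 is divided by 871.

129

5^1 ≡ 5 (mod 871)
5^2 ≡ 5^2 = 25 ≡ 25 (mod 871)
5^4 ≡ 25^2 = 625 ≡ 625 (mod 871)
5^8 ≡ 625^2 = 390625 ≡ 417 (mod 871)
5^16 ≡ 417^2 = 173889 ≡ 560 (mod 871)
5^32 ≡ 560^2 = 313600 ≡ 40 (mod 871)
5^64 ≡ 40^2 = 1600 ≡ 729 (mod 871)
5^128 ≡ 729^2 = 531441 ≡ 131 (mod 871)
5^256 ≡ 131^2 = 17161 ≡ 612 (mod 871)
5^512 ≡ 612^2 = 374544 ≡ 14 (mod 871)
870 = 512 + 256 + 64 + 32 + 4 + 2 in binary powers of 2.
So 5^870 ≡ 14 · 612 · 729 · 40 · 625 · 25 ≡ 129 (mod 871).
Since 129 ≠ 1, base 5 is a Fermat witness: 871 is composite.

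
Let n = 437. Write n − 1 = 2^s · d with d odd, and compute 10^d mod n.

352

437 − 1 = 436 = 2^2 · 109, so d = 109.
10^1 ≡ 10 (mod 437)
10^2 ≡ 10^2 = 100 ≡ 100 (mod 437)
10^4 ≡ 100^2 = 10000 ≡ 386 (mod 437)
10^8 ≡ 386^2 = 148996 ≡ 416 (mod 437)
10^16 ≡ 416^2 = 173056 ≡ 4 (mod 437)
10^32 ≡ 4^2 = 16 ≡ 16 (mod 437)
10^64 ≡ 16^2 = 256 ≡ 256 (mod 437)
109 = 64 + 32 + 8 + 4 + 1 in binary powers of 2.
So 10^109 ≡ 256 · 16 · 416 · 386 · 10 ≡ 352 (mod 437).
Squaring chain: 352 → 233; never reaches −1, so base 10 is a Miller–Rabin witness that 437 is composite.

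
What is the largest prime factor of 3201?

97

3201 = 3 · 1067
1067 = 11 · 97
97 is prime.
So 3201 = 3 · 11 · 97; the largest prime factor is 97.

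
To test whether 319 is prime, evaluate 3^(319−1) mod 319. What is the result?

3^1 ≡ 3 (mod 319)
3^2 ≡ 3^2 = 9 ≡ 9 (mod 319)
3^4 ≡ 9^2 = 81 ≡ 81 (mod 319)
3^8 ≡ 81^2 = 6561 ≡ 181 (mod 319)
3^16 ≡ 181^2 = 32761 ≡ 223 (mod 319)
3^32 ≡ 223^2 = 49729 ≡ 284 (mod 319)
3^64 ≡ 284^2 = 80656 ≡ 268 (mod 319)
3^128 ≡ 268^2 = 71824 ≡ 49 (mod 319)
3^256 ≡ 49^2 = 2401 ≡ 168 (mod 319)
318 = 256 + 32 + 16 + 8 + 4 + 2 in binary powers of 2.
So 3^318 ≡ 168 · 284 · 223 · 181 · 81 · 9 ≡ 5 (mod 319).
Since 5 ≠ 1, base 3 is a Fermat witness: 319 is composite.

5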